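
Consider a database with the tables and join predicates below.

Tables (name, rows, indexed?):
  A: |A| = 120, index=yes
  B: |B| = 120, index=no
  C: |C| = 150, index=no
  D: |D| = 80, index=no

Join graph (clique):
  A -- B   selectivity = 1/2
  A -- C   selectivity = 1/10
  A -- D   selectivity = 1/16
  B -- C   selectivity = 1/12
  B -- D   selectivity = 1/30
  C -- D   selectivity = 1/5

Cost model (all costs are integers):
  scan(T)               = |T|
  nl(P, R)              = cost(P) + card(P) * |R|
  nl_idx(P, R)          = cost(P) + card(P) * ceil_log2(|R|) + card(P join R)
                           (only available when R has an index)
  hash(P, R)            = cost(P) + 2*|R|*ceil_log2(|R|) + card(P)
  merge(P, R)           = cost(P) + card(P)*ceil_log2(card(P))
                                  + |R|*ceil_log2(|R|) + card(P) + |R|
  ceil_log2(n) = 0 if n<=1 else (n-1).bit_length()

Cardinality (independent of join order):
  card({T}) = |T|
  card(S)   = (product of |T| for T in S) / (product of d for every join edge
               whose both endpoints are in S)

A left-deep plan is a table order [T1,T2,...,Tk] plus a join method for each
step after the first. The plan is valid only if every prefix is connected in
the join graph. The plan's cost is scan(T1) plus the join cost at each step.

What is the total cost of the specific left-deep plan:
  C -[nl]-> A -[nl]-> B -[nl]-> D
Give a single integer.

954150

step 1: scan C: cost=150, card=150
step 2: join A via nl
    card(P join A) = 150*120/(10) = 1800
    cost = 150 + 150*120 = 18150
step 3: join B via nl
    card(P join B) = 1800*120/(2*12) = 9000
    cost = 18150 + 1800*120 = 234150
step 4: join D via nl
    card(P join D) = 9000*80/(16*30*5) = 300
    cost = 234150 + 9000*80 = 954150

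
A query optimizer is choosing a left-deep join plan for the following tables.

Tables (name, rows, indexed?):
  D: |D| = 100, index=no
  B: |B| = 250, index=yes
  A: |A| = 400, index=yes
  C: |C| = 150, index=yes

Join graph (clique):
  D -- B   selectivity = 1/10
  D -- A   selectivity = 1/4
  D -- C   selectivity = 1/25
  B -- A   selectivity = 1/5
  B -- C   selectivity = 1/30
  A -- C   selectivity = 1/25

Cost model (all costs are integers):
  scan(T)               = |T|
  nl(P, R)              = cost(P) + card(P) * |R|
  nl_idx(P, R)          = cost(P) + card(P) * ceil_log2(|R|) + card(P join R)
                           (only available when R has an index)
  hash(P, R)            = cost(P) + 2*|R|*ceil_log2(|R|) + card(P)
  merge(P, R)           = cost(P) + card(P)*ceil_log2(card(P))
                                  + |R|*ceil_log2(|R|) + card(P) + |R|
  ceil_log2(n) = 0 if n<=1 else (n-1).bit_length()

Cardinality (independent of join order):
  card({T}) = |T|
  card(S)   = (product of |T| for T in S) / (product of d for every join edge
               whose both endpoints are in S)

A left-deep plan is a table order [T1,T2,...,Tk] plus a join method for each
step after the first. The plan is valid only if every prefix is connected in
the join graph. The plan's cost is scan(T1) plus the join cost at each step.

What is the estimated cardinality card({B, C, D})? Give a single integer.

Tables in S: B(250), C(150), D(100)
Edges inside S: D-B(d=10), D-C(d=25), B-C(d=30)
numerator = 250 * 150 * 100 = 3750000
denominator = 10 * 25 * 30 = 7500
card(S) = 3750000 / 7500 = 500

500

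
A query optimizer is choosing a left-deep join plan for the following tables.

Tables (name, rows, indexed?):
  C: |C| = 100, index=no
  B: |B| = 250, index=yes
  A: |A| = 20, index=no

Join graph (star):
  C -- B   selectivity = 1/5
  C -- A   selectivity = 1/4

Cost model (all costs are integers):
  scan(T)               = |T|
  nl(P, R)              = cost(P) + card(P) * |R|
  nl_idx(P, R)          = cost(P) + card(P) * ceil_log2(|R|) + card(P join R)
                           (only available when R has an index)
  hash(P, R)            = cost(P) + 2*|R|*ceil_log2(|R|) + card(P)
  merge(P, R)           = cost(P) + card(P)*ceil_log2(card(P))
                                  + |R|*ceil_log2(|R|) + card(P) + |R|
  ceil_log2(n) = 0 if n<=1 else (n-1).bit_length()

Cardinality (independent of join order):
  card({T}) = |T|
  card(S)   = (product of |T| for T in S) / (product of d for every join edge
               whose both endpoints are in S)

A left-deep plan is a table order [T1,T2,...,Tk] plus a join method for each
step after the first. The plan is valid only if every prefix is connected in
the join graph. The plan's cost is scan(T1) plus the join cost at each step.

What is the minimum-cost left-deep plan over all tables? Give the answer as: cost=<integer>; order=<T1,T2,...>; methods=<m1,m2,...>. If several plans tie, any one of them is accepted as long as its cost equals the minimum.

Selinger DP (subsets sized 1..n):
  {C}: scan cost=100, card=100
  {B}: scan cost=250, card=250
  {A}: scan cost=20, card=20
  {BC}: card=5000; try (C,hash)→1900, (B,merge)→3150, (C,merge)→3300, (B,hash)→4200, (B,nl_idx)→5900, (B,nl)→25100 …(+1); best=1900 via (C,hash)
  {AC}: card=500; try (A,hash)→400, (C,merge)→940, (A,merge)→1020, (C,hash)→1440, (C,nl)→2020, (A,nl)→2100; best=400 via (A,hash)
  {ABC}: card=25000; try (B,hash)→4900, (A,hash)→7100, (B,merge)→7650, (B,nl_idx)→29400, (A,merge)→72020, (A,nl)→101900 …(+1); best=4900 via (B,hash)

cost=4900; order=C,A,B; methods=hash,hash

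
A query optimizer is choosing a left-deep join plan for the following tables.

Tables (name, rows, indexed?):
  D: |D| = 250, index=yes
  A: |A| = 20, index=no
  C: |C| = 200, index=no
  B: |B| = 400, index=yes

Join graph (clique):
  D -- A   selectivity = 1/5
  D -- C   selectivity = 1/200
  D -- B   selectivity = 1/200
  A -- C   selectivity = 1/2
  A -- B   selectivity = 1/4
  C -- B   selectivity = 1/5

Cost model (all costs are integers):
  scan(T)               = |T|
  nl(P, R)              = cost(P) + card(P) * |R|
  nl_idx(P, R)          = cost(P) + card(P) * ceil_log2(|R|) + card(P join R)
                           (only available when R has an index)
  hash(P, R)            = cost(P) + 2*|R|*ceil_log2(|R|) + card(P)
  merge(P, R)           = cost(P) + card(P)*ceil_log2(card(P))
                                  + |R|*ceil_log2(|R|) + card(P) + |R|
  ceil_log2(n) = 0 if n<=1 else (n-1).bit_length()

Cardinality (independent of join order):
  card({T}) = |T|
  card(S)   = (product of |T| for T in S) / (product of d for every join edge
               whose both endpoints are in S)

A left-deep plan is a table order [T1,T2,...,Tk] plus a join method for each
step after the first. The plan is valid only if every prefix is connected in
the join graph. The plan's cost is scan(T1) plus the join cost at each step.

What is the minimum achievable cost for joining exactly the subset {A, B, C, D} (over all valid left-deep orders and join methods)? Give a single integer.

Selinger DP over subsets of {A,B,C,D}:
  {D}: scan cost=250, card=250
  {A}: scan cost=20, card=20
  {C}: scan cost=200, card=200
  {B}: scan cost=400, card=400
  {AD}: card=1000; try (A,hash)→700, (D,nl_idx)→1180, (D,merge)→2390, (A,merge)→2620, (D,hash)→4040, (D,nl)→5020 …(+1); best=700 via (A,hash)
  {CD}: card=250; try (D,nl_idx)→2050, (C,hash)→3700, (D,merge)→4250, (C,merge)→4300, (D,hash)→4400, (D,nl)→50200 …(+1); best=2050 via (D,nl_idx)
  {BD}: card=500; try (B,nl_idx)→3000, (D,nl_idx)→4100, (D,hash)→4800, (B,merge)→6500, (D,merge)→6650, (B,hash)→7700 …(+2); best=3000 via (B,nl_idx)
  {AC}: card=2000; try (A,hash)→600, (C,merge)→1940, (A,merge)→2120, (C,hash)→3240, (C,nl)→4020, (A,nl)→4200; best=600 via (A,hash)
  {AB}: card=2000; try (A,hash)→1000, (B,nl_idx)→2200, (B,merge)→4140, (A,merge)→4520, (B,hash)→7240, (B,nl)→8020 …(+1); best=1000 via (A,hash)
  {BC}: card=16000; try (C,hash)→4000, (B,merge)→6000, (C,merge)→6200, (B,hash)→7600, (B,nl_idx)→18000, (B,nl)→80200 …(+1); best=4000 via (C,hash)
  {ACD}: card=500; try (A,hash)→2500, (A,merge)→4420, (C,hash)→4900, (D,hash)→6600, (A,nl)→7050, (C,merge)→13500 …(+4); best=2500 via (A,hash)
  {ABD}: card=500; try (A,hash)→3700, (D,hash)→7000, (A,merge)→8120, (B,hash)→8900, (B,nl_idx)→10200, (A,nl)→13000 …(+5); best=3700 via (A,hash)
  {BCD}: card=100; try (B,nl_idx)→4400, (C,hash)→6700, (B,merge)→8300, (B,hash)→9500, (C,merge)→9800, (D,hash)→24000 …(+5); best=4400 via (B,nl_idx)
  {ABC}: card=40000; try (C,hash)→6200, (B,hash)→9800, (A,hash)→20200, (C,merge)→26800, (B,merge)→28600, (B,nl_idx)→58600 …(+4); best=6200 via (C,hash)
  {ABCD}: card=50; try (A,hash)→4700, (A,merge)→5320, (A,nl)→6400, (B,nl_idx)→7050, (C,hash)→7400, (B,hash)→10200 …(+8); best=4700 via (A,hash)

4700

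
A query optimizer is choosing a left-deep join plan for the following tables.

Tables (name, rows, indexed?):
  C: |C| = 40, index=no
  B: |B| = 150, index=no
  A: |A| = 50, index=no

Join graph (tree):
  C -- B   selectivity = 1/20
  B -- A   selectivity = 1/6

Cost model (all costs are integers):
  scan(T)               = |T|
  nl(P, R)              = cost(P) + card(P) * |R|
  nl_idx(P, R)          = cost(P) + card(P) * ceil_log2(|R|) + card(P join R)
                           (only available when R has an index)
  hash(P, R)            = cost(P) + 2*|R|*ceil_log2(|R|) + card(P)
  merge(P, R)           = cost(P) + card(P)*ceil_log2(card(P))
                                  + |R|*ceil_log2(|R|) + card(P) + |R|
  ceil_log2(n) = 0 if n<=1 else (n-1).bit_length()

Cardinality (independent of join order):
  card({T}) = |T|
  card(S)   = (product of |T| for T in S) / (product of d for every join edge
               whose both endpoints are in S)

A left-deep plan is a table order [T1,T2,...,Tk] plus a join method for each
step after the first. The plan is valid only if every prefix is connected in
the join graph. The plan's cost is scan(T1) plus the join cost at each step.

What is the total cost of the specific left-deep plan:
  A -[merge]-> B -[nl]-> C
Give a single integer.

step 1: scan A: cost=50, card=50
step 2: join B via merge
    card(P join B) = 50*150/(6) = 1250
    cost = 50 + 50*6 + 150*8 + 50 + 150 = 1750
step 3: join C via nl
    card(P join C) = 1250*40/(20) = 2500
    cost = 1750 + 1250*40 = 51750

51750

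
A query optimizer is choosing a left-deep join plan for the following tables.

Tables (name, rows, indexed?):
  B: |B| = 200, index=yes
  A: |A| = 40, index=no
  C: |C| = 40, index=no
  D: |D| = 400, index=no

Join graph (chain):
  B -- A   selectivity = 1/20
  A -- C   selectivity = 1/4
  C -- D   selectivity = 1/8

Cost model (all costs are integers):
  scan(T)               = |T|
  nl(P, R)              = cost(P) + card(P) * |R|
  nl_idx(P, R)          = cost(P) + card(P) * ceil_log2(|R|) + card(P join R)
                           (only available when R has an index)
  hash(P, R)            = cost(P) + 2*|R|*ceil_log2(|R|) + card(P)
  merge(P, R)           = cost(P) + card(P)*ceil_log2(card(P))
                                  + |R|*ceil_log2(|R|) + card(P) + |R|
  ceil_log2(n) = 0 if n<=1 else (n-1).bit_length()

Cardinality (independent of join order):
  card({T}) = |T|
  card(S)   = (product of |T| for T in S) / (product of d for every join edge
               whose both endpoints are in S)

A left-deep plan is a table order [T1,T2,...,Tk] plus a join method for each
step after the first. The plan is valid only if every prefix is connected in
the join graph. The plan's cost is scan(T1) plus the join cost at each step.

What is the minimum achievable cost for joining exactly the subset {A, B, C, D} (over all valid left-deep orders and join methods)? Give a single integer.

12840

Selinger DP over subsets of {A,B,C,D}:
  {B}: scan cost=200, card=200
  {A}: scan cost=40, card=40
  {C}: scan cost=40, card=40
  {D}: scan cost=400, card=400
  {AB}: card=400; try (B,nl_idx)→760, (A,hash)→880, (B,merge)→2120, (A,merge)→2280, (B,hash)→3280, (B,nl)→8040 …(+1); best=760 via (B,nl_idx)
  {AC}: card=400; try (C,hash)→560, (A,hash)→560, (C,merge)→600, (A,merge)→600, (C,nl)→1640, (A,nl)→1640; best=560 via (C,hash)
  {CD}: card=2000; try (C,hash)→1280, (D,merge)→4320, (C,merge)→4680, (D,hash)→7280, (D,nl)→16040, (C,nl)→16400; best=1280 via (C,hash)
  {ABC}: card=4000; try (C,hash)→1640, (B,hash)→4160, (C,merge)→5040, (B,merge)→6360, (B,nl_idx)→7760, (C,nl)→16760 …(+1); best=1640 via (C,hash)
  {ACD}: card=20000; try (A,hash)→3760, (D,hash)→8160, (D,merge)→8560, (A,merge)→25560, (A,nl)→81280, (D,nl)→160560; best=3760 via (A,hash)
  {ABCD}: card=200000; try (D,hash)→12840, (B,hash)→26960, (D,merge)→57640, (B,merge)→325560, (B,nl_idx)→363760, (D,nl)→1601640 …(+1); best=12840 via (D,hash)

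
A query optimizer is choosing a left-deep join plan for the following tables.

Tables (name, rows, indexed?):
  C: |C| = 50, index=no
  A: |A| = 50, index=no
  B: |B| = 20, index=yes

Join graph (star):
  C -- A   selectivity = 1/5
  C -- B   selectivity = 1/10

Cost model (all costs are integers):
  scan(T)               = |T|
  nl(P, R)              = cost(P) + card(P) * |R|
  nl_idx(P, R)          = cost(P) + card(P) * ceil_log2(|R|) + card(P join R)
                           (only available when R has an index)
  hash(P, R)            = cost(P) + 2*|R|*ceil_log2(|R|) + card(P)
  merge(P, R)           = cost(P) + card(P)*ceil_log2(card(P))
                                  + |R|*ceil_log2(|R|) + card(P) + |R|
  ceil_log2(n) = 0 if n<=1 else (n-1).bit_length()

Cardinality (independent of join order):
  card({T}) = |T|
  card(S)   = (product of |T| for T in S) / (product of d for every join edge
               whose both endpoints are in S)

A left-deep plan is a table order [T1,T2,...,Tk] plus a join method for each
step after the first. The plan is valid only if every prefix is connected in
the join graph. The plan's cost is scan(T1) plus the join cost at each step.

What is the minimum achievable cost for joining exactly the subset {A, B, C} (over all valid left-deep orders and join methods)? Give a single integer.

Selinger DP over subsets of {A,B,C}:
  {C}: scan cost=50, card=50
  {A}: scan cost=50, card=50
  {B}: scan cost=20, card=20
  {AC}: card=500; try (C,hash)→700, (A,hash)→700, (C,merge)→750, (A,merge)→750, (C,nl)→2550, (A,nl)→2550; best=700 via (C,hash)
  {BC}: card=100; try (B,hash)→300, (B,nl_idx)→400, (C,merge)→490, (B,merge)→520, (C,hash)→640, (C,nl)→1020 …(+1); best=300 via (B,hash)
  {ABC}: card=1000; try (A,hash)→1000, (B,hash)→1400, (A,merge)→1450, (B,nl_idx)→4200, (A,nl)→5300, (B,merge)→5820 …(+1); best=1000 via (A,hash)

1000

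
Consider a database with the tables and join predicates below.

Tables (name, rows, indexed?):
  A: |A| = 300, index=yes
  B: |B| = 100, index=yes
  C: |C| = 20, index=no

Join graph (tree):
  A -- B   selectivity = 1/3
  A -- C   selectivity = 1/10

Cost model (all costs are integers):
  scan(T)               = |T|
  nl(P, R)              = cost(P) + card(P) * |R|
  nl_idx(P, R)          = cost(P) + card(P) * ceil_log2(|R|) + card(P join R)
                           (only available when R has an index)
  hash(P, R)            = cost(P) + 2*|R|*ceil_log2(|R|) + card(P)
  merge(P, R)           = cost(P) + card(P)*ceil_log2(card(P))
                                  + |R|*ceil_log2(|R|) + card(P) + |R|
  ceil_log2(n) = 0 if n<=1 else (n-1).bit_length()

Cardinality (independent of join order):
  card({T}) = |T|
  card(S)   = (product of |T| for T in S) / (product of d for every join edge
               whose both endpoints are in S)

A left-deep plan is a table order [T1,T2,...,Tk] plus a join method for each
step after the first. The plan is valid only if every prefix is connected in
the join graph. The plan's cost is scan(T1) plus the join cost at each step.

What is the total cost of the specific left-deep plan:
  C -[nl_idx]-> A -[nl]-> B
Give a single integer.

60800

step 1: scan C: cost=20, card=20
step 2: join A via nl_idx
    card(P join A) = 20*300/(10) = 600
    cost = 20 + 20*9 + 600 = 800
step 3: join B via nl
    card(P join B) = 600*100/(3) = 20000
    cost = 800 + 600*100 = 60800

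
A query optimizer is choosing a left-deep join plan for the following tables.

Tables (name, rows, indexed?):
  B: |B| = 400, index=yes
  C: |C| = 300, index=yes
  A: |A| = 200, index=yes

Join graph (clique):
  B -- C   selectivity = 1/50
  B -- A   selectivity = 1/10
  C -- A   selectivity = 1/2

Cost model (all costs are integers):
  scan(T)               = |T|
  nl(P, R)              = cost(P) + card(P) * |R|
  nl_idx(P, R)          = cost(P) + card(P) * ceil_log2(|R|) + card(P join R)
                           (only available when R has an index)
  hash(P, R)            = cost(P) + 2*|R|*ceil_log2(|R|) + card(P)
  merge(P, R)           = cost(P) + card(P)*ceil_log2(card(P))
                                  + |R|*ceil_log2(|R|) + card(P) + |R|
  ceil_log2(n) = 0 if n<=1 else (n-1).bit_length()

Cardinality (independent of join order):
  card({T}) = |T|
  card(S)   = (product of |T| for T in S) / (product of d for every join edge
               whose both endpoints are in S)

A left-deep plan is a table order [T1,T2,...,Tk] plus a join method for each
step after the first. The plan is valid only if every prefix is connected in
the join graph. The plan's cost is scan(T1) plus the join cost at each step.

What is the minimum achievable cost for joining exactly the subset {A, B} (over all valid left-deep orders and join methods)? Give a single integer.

4000

Selinger DP over subsets of {A,B}:
  {B}: scan cost=400, card=400
  {A}: scan cost=200, card=200
  {AB}: card=8000; try (A,hash)→4000, (B,merge)→6000, (A,merge)→6200, (B,hash)→7600, (B,nl_idx)→10000, (A,nl_idx)→11600 …(+2); best=4000 via (A,hash)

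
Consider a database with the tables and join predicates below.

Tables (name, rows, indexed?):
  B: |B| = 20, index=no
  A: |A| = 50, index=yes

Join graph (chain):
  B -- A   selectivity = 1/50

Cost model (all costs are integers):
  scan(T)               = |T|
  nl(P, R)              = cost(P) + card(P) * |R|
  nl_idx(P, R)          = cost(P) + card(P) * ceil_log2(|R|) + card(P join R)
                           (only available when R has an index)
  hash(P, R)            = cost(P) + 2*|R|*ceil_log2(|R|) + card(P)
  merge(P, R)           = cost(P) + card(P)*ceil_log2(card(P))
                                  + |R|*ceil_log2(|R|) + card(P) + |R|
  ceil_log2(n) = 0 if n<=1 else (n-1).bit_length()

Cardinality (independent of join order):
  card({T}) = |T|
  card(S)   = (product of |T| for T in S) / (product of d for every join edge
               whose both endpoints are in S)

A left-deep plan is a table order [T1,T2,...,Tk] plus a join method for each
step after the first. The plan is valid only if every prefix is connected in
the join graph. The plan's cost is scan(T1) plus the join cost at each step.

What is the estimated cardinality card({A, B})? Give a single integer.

Tables in S: A(50), B(20)
Edges inside S: B-A(d=50)
numerator = 50 * 20 = 1000
denominator = 50 = 50
card(S) = 1000 / 50 = 20

20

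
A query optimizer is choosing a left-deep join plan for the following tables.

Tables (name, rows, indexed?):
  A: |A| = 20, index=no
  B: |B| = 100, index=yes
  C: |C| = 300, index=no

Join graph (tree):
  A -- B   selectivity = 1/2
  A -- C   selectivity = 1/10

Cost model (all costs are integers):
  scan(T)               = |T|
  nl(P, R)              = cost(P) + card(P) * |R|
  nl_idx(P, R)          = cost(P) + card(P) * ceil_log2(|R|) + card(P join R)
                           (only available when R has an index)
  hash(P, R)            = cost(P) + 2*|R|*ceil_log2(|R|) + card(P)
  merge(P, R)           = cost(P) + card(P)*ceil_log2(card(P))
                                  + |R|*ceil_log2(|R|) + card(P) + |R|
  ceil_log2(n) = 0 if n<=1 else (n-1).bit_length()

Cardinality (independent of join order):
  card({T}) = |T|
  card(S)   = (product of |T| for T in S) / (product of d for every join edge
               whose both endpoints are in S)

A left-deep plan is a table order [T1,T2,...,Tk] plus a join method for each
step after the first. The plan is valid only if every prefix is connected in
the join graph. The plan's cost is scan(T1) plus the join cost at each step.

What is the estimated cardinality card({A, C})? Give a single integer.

600

Tables in S: A(20), C(300)
Edges inside S: A-C(d=10)
numerator = 20 * 300 = 6000
denominator = 10 = 10
card(S) = 6000 / 10 = 600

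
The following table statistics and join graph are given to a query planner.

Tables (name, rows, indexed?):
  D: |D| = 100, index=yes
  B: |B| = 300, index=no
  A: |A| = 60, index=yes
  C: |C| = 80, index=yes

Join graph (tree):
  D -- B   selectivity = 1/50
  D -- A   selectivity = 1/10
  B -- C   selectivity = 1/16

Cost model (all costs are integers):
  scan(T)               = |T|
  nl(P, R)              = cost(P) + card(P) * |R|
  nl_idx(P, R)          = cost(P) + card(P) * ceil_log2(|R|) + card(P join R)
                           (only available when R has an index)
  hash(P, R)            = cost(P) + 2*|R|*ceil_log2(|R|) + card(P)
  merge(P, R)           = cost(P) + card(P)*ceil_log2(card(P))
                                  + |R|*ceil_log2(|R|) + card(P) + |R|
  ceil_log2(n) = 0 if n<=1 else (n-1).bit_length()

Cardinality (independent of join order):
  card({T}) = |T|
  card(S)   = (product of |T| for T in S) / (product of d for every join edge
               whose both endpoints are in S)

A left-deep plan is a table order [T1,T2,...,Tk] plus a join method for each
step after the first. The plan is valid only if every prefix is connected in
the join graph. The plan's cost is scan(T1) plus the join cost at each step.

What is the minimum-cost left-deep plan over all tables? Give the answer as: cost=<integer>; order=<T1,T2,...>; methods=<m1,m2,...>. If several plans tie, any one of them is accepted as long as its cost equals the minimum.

cost=7440; order=B,D,C,A; methods=hash,hash,hash

Selinger DP (subsets sized 1..n):
  {D}: scan cost=100, card=100
  {B}: scan cost=300, card=300
  {A}: scan cost=60, card=60
  {C}: scan cost=80, card=80
  {BD}: card=600; try (D,hash)→2000, (D,nl_idx)→3000, (B,merge)→3900, (D,merge)→4100, (B,hash)→5600, (B,nl)→30100 …(+1); best=2000 via (D,hash)
  {AD}: card=600; try (A,hash)→920, (D,nl_idx)→1080, (D,merge)→1280, (A,nl_idx)→1300, (A,merge)→1320, (D,hash)→1520 …(+2); best=920 via (A,hash)
  {BC}: card=1500; try (C,hash)→1720, (B,merge)→3720, (C,nl_idx)→3900, (C,merge)→3940, (B,hash)→5560, (B,nl)→24080 …(+1); best=1720 via (C,hash)
  {ABD}: card=3600; try (A,hash)→3320, (B,hash)→6920, (A,merge)→9020, (A,nl_idx)→9200, (B,merge)→10520, (A,nl)→38000 …(+1); best=3320 via (A,hash)
  {BCD}: card=3000; try (C,hash)→3720, (D,hash)→4620, (C,nl_idx)→9200, (C,merge)→9240, (D,nl_idx)→15220, (D,merge)→20520 …(+2); best=3720 via (C,hash)
  {ABCD}: card=18000; try (A,hash)→7440, (C,hash)→8040, (A,nl_idx)→39720, (A,merge)→43140, (C,nl_idx)→46520, (C,merge)→50760 …(+2); best=7440 via (A,hash)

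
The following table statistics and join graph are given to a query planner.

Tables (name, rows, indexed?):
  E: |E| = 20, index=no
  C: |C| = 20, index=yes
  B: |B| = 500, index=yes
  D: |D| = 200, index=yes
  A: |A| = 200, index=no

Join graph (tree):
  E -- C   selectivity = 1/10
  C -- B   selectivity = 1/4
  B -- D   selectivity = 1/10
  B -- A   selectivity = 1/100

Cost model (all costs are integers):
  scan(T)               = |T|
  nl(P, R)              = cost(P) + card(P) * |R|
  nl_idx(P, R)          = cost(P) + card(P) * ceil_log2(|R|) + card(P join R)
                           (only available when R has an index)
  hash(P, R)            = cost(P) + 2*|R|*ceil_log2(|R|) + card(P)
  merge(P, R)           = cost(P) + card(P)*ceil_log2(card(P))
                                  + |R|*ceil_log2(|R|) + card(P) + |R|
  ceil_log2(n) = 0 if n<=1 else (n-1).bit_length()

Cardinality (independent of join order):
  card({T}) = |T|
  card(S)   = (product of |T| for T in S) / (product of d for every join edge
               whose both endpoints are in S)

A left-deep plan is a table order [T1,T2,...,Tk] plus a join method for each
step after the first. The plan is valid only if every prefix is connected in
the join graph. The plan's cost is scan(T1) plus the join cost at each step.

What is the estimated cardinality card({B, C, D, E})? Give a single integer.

Tables in S: B(500), C(20), D(200), E(20)
Edges inside S: E-C(d=10), C-B(d=4), B-D(d=10)
numerator = 500 * 20 * 200 * 20 = 40000000
denominator = 10 * 4 * 10 = 400
card(S) = 40000000 / 400 = 100000

100000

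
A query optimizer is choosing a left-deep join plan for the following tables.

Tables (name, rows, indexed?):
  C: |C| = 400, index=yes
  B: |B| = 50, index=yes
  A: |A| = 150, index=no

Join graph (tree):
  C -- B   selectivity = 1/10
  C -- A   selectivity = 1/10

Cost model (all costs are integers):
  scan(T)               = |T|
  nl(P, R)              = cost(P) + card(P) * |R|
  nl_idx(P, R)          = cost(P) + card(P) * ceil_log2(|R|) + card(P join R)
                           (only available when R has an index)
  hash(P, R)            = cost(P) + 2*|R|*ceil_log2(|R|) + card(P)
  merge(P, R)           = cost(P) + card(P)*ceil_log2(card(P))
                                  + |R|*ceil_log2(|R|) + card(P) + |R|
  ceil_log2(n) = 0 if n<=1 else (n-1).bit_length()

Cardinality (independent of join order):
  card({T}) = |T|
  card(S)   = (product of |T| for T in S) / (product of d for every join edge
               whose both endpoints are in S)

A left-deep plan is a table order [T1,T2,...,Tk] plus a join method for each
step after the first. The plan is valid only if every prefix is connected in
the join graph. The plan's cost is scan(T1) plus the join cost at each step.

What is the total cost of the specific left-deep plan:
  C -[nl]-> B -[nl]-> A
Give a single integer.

320400

step 1: scan C: cost=400, card=400
step 2: join B via nl
    card(P join B) = 400*50/(10) = 2000
    cost = 400 + 400*50 = 20400
step 3: join A via nl
    card(P join A) = 2000*150/(10) = 30000
    cost = 20400 + 2000*150 = 320400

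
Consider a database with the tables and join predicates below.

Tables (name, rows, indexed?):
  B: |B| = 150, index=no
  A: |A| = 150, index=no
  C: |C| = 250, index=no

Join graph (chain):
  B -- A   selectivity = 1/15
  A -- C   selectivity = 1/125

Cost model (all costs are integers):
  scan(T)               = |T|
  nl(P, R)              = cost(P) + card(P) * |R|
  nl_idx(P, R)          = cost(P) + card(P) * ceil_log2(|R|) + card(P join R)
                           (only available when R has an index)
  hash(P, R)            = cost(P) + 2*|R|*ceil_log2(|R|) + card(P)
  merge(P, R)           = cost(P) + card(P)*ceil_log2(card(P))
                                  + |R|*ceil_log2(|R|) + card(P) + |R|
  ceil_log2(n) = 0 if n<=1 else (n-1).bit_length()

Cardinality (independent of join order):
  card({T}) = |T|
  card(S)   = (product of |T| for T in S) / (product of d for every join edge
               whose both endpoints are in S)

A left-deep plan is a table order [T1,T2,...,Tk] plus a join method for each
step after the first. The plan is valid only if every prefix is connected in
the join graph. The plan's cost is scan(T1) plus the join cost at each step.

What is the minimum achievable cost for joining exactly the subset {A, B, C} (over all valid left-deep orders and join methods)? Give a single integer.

5600

Selinger DP over subsets of {A,B,C}:
  {B}: scan cost=150, card=150
  {A}: scan cost=150, card=150
  {C}: scan cost=250, card=250
  {AB}: card=1500; try (B,hash)→2700, (A,hash)→2700, (B,merge)→2850, (A,merge)→2850, (B,nl)→22650, (A,nl)→22650; best=2700 via (B,hash)
  {AC}: card=300; try (A,hash)→2900, (C,merge)→3750, (A,merge)→3850, (C,hash)→4300, (C,nl)→37650, (A,nl)→37750; best=2900 via (A,hash)
  {ABC}: card=3000; try (B,hash)→5600, (B,merge)→7250, (C,hash)→8200, (C,merge)→22950, (B,nl)→47900, (C,nl)→377700; best=5600 via (B,hash)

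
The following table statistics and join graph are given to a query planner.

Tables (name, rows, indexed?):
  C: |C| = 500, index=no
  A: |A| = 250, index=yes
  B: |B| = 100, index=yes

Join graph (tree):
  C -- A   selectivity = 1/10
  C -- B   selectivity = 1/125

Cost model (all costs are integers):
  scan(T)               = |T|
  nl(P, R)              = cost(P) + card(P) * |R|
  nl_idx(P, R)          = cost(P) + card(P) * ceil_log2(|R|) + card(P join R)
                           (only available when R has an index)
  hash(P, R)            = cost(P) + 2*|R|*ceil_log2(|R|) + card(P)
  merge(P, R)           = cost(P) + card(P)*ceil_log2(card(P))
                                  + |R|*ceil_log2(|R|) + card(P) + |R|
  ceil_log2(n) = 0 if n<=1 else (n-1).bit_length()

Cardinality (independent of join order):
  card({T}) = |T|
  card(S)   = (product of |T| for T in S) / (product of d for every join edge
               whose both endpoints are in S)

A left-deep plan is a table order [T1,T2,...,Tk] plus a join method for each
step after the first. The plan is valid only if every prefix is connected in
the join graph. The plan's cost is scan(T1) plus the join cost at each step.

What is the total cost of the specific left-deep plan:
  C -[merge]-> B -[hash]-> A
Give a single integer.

step 1: scan C: cost=500, card=500
step 2: join B via merge
    card(P join B) = 500*100/(125) = 400
    cost = 500 + 500*9 + 100*7 + 500 + 100 = 6300
step 3: join A via hash
    card(P join A) = 400*250/(10) = 10000
    cost = 6300 + 2*250*8 + 400 = 10700

10700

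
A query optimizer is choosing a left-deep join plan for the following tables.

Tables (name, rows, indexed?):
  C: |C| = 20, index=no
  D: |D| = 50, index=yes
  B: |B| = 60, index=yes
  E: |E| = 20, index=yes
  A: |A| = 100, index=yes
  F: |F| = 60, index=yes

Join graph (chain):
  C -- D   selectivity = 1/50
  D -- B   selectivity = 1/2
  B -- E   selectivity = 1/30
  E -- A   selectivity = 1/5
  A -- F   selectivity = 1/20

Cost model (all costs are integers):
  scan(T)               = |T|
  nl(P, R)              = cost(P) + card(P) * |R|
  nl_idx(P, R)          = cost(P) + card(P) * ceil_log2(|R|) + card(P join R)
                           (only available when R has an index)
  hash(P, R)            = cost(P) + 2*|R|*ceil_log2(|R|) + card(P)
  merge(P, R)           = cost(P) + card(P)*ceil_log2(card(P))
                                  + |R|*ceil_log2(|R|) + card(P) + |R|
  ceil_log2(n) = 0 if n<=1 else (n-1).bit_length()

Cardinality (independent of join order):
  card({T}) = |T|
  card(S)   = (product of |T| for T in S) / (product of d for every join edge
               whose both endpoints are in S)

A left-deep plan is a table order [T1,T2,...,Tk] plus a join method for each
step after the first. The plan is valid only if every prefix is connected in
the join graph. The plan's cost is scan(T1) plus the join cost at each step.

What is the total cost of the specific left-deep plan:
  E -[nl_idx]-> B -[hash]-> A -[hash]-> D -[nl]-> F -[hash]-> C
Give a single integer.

step 1: scan E: cost=20, card=20
step 2: join B via nl_idx
    card(P join B) = 20*60/(30) = 40
    cost = 20 + 20*6 + 40 = 180
step 3: join A via hash
    card(P join A) = 40*100/(5) = 800
    cost = 180 + 2*100*7 + 40 = 1620
step 4: join D via hash
    card(P join D) = 800*50/(2) = 20000
    cost = 1620 + 2*50*6 + 800 = 3020
step 5: join F via nl
    card(P join F) = 20000*60/(20) = 60000
    cost = 3020 + 20000*60 = 1203020
step 6: join C via hash
    card(P join C) = 60000*20/(50) = 24000
    cost = 1203020 + 2*20*5 + 60000 = 1263220

1263220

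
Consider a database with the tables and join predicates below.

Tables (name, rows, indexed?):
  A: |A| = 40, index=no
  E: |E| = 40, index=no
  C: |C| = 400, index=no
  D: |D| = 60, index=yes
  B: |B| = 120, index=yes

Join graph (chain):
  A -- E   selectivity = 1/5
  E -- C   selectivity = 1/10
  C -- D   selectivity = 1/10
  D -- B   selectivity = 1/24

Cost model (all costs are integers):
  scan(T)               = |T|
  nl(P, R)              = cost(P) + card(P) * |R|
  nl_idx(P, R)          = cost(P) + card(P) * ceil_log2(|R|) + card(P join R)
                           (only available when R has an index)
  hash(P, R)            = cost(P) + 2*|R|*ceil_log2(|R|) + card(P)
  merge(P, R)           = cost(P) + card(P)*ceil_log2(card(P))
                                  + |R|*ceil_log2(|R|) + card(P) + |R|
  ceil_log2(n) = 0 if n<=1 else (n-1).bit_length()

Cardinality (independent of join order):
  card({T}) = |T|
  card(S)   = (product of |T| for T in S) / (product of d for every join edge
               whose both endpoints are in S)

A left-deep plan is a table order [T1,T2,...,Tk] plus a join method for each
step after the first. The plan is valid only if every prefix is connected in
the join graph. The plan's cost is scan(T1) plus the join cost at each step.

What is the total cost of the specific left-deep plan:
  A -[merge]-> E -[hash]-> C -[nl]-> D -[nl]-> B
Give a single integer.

9992120

step 1: scan A: cost=40, card=40
step 2: join E via merge
    card(P join E) = 40*40/(5) = 320
    cost = 40 + 40*6 + 40*6 + 40 + 40 = 600
step 3: join C via hash
    card(P join C) = 320*400/(10) = 12800
    cost = 600 + 2*400*9 + 320 = 8120
step 4: join D via nl
    card(P join D) = 12800*60/(10) = 76800
    cost = 8120 + 12800*60 = 776120
step 5: join B via nl
    card(P join B) = 76800*120/(24) = 384000
    cost = 776120 + 76800*120 = 9992120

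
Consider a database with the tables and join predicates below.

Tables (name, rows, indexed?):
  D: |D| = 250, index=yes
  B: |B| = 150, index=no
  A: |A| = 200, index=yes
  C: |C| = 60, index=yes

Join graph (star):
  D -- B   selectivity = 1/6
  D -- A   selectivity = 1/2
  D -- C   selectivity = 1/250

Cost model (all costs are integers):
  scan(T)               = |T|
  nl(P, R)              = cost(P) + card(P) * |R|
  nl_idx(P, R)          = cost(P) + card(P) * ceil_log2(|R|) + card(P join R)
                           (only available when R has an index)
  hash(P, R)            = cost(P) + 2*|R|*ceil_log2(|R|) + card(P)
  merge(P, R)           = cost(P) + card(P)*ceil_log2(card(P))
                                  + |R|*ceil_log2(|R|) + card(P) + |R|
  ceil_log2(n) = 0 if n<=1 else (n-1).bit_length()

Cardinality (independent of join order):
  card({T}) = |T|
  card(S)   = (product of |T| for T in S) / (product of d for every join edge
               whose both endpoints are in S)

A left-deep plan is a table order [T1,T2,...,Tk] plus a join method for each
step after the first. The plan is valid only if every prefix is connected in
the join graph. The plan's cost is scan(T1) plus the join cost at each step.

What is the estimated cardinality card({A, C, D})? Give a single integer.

Tables in S: A(200), C(60), D(250)
Edges inside S: D-A(d=2), D-C(d=250)
numerator = 200 * 60 * 250 = 3000000
denominator = 2 * 250 = 500
card(S) = 3000000 / 500 = 6000

6000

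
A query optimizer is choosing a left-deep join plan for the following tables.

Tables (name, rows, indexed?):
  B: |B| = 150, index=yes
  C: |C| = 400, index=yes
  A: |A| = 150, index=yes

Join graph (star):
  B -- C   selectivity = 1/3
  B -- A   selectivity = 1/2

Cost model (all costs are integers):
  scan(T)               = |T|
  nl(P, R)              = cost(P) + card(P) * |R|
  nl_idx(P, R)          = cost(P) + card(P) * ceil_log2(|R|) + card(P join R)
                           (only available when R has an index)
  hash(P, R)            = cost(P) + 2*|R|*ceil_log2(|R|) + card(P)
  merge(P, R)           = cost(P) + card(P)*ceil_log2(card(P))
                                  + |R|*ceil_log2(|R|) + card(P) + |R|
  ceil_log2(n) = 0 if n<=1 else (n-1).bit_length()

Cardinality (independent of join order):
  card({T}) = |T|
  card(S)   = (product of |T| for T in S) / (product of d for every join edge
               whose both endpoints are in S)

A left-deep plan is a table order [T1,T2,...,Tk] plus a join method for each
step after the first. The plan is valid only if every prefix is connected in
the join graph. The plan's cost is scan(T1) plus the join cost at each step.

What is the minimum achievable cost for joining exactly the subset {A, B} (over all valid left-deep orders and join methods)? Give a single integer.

Selinger DP over subsets of {A,B}:
  {B}: scan cost=150, card=150
  {A}: scan cost=150, card=150
  {AB}: card=11250; try (B,hash)→2700, (A,hash)→2700, (B,merge)→2850, (A,merge)→2850, (B,nl_idx)→12600, (A,nl_idx)→12600 …(+2); best=2700 via (B,hash)

2700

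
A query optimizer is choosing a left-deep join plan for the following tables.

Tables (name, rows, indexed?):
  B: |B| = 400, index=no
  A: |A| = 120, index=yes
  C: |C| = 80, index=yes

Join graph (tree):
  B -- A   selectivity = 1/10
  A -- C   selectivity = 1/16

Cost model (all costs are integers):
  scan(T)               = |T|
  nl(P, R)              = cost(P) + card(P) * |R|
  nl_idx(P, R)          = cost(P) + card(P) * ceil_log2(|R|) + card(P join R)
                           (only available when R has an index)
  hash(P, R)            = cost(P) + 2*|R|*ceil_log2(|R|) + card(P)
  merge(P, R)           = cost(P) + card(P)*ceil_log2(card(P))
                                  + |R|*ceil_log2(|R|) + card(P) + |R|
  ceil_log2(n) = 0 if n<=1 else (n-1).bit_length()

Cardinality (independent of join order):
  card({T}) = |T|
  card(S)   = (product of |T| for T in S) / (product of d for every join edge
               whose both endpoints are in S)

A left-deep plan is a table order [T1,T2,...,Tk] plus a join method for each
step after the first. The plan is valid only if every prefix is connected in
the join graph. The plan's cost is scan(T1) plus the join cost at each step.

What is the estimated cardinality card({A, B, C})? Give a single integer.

24000

Tables in S: A(120), B(400), C(80)
Edges inside S: B-A(d=10), A-C(d=16)
numerator = 120 * 400 * 80 = 3840000
denominator = 10 * 16 = 160
card(S) = 3840000 / 160 = 24000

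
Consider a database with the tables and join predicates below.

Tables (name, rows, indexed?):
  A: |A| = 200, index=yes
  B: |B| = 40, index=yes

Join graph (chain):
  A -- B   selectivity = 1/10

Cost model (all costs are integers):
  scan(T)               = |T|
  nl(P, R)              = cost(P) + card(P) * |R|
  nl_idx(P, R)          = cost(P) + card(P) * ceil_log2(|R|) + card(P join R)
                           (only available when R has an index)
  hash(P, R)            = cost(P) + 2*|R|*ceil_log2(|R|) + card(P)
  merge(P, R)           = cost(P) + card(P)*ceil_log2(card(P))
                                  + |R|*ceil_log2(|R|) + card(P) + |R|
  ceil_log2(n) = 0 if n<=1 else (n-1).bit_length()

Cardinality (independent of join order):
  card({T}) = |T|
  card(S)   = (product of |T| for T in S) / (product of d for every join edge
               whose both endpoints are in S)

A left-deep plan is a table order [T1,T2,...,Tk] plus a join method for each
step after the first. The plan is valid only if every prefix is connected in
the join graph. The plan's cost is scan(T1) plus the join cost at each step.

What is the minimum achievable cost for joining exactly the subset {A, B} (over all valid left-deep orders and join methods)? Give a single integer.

880

Selinger DP over subsets of {A,B}:
  {A}: scan cost=200, card=200
  {B}: scan cost=40, card=40
  {AB}: card=800; try (B,hash)→880, (A,nl_idx)→1160, (A,merge)→2120, (B,nl_idx)→2200, (B,merge)→2280, (A,hash)→3280 …(+2); best=880 via (B,hash)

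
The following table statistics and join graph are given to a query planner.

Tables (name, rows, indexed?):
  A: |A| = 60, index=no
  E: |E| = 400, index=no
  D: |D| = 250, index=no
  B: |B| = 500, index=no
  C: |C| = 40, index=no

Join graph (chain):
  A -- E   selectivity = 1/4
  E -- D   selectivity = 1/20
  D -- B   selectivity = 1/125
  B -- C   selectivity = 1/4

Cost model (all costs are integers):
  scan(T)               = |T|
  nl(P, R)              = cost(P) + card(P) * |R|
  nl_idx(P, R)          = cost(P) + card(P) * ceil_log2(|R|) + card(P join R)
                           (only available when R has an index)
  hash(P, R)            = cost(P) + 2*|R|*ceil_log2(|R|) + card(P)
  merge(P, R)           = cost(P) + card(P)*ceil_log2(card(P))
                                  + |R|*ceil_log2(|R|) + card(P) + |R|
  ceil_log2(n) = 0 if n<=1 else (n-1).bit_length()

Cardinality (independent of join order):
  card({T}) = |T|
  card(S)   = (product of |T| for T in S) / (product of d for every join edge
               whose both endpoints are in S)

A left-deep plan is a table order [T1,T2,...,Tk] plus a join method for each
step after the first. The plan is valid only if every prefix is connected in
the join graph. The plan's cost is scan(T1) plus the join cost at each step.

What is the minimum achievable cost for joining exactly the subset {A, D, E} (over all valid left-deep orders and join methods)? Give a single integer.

10520

Selinger DP over subsets of {A,D,E}:
  {A}: scan cost=60, card=60
  {E}: scan cost=400, card=400
  {D}: scan cost=250, card=250
  {AE}: card=6000; try (A,hash)→1520, (E,merge)→4480, (A,merge)→4820, (E,hash)→7320, (E,nl)→24060, (A,nl)→24400; best=1520 via (A,hash)
  {DE}: card=5000; try (D,hash)→4800, (E,merge)→6500, (D,merge)→6650, (E,hash)→7700, (E,nl)→100250, (D,nl)→100400; best=4800 via (D,hash)
  {ADE}: card=75000; try (A,hash)→10520, (D,hash)→11520, (A,merge)→75220, (D,merge)→87770, (A,nl)→304800, (D,nl)→1501520; best=10520 via (A,hash)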